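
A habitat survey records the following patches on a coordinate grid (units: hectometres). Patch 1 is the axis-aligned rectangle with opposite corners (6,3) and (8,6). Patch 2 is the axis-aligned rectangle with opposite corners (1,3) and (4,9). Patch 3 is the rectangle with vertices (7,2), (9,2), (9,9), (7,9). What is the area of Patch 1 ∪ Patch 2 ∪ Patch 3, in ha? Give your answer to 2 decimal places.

35.00

By inclusion–exclusion:
Individual areas: |Patch 1| = 6, |Patch 2| = 18, |Patch 3| = 14.
|Patch 1∩Patch 2| = 0 (no overlap).
|Patch 1∩Patch 3|: x∈[7,8], y∈[3,6] → 1·3 = 3.
|Patch 2∩Patch 3| = 0 (no overlap).
|Patch 1∩Patch 2∩Patch 3| = 0.
|Patch 1 ∪ Patch 2 ∪ Patch 3| = 38 − 3 + 0 = 35.00.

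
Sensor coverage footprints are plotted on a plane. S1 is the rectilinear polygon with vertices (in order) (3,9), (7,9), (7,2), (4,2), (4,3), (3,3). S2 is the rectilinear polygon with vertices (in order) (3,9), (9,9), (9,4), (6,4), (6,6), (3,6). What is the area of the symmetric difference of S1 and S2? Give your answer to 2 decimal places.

|S1| = 27, |S2| = 24, |S1∩S2| = 14.
|S1 △ S2| = |S1| + |S2| − 2·|S1∩S2| = 27 + 24 − 28 = 23.00.

23.00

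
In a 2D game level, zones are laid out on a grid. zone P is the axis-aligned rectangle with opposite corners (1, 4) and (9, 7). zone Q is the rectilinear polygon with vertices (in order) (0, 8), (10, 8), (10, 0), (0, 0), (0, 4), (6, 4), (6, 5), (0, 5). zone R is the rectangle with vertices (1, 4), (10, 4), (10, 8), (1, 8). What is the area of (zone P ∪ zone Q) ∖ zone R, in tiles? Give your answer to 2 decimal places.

43.00

|zone P ∪ zone Q| = 79.
|(zone P ∪ zone Q) ∩ zone R| = 36.
|(zone P ∪ zone Q) ∖ zone R| = 79 − 36 = 43.00.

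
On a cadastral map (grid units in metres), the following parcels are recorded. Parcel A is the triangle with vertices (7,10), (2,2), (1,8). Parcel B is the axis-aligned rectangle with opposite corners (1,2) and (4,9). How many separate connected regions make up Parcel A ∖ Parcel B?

Parcel A ∖ Parcel B is a single connected region.

1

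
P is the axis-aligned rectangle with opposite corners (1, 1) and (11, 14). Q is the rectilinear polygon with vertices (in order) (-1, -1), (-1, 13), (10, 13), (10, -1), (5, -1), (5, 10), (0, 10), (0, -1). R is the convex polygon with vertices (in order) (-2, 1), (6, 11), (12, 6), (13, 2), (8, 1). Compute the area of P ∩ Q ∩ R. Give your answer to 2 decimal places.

The intersection is the polygon with vertices (10,1.4), (8,1), (5,1), (5,9.75), (6,11), (10,7.667).
By the shoelace formula its area is 42.31.

42.31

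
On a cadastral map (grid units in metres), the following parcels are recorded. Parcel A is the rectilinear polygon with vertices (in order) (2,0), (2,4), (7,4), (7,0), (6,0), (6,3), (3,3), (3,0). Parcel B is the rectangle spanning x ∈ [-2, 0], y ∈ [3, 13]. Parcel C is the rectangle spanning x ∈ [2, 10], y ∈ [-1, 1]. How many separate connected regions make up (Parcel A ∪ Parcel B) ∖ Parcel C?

(Parcel A ∪ Parcel B) ∖ Parcel C splits into 2 disjoint pieces (area 9, area 20).

2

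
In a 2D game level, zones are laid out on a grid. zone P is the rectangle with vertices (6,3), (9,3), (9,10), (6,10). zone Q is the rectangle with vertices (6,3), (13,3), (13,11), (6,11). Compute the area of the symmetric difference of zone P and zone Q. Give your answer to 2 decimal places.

35.00

|zone P∩zone Q|: x∈[6,9], y∈[3,10] → 3·7 = 21.
|zone P △ zone Q| = |zone P| + |zone Q| − 2·|zone P∩zone Q| = 21 + 56 − 42 = 35.00.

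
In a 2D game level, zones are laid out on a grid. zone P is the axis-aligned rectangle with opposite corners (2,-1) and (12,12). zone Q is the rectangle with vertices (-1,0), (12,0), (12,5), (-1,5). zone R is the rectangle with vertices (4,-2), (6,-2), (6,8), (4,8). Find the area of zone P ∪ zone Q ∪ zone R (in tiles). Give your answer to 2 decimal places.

147.00

By inclusion–exclusion:
Individual areas: |zone P| = 130, |zone Q| = 65, |zone R| = 20.
|zone P∩zone Q|: x∈[2,12], y∈[0,5] → 10·5 = 50.
|zone P∩zone R|: x∈[4,6], y∈[-1,8] → 2·9 = 18.
|zone Q∩zone R|: x∈[4,6], y∈[0,5] → 2·5 = 10.
|zone P∩zone Q∩zone R| = 10.
|zone P ∪ zone Q ∪ zone R| = 215 − 78 + 10 = 147.00.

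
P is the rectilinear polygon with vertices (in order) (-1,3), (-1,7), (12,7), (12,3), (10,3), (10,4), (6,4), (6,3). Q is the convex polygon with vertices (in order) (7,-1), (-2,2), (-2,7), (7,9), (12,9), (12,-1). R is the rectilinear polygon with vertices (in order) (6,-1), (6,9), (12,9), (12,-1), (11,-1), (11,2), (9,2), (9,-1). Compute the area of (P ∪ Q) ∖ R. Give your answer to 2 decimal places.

|P ∪ Q| = 117.5.
|(P ∪ Q) ∩ R| = 53.7222.
|(P ∪ Q) ∖ R| = 117.5 − 53.7222 = 63.78.

63.78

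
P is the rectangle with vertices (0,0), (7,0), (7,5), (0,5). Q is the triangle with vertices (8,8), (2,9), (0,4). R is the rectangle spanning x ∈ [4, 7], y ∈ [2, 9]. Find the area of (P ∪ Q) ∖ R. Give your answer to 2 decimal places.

36.20

|P ∪ Q| = 50.2.
|(P ∪ Q) ∩ R| = 14.
|(P ∪ Q) ∖ R| = 50.2 − 14 = 36.20.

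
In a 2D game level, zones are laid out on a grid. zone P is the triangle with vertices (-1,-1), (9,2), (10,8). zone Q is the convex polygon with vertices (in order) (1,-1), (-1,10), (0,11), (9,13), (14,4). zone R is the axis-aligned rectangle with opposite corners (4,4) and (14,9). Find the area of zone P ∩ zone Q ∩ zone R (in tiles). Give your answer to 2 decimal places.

The intersection is the polygon with vertices (10,8), (9.333,4), (5.111,4).
By the shoelace formula its area is 8.44.

8.44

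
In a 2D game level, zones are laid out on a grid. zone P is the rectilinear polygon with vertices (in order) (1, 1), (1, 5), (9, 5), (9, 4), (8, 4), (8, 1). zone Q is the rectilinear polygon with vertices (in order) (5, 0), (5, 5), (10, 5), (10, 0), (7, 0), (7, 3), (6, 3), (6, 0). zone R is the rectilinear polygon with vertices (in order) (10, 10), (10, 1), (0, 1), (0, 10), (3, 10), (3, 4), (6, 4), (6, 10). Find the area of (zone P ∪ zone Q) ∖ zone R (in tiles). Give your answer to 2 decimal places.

|zone P ∪ zone Q| = 40.
|(zone P ∪ zone Q) ∩ zone R| = 33.
|(zone P ∪ zone Q) ∖ zone R| = 40 − 33 = 7.00.

7.00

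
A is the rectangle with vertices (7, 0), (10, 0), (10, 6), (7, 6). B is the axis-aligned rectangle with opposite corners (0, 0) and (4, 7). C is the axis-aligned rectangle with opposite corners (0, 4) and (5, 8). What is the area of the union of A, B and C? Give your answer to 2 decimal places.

54.00

By inclusion–exclusion:
Individual areas: |A| = 18, |B| = 28, |C| = 20.
|A∩B| = 0 (no overlap).
|A∩C| = 0 (no overlap).
|B∩C|: x∈[0,4], y∈[4,7] → 4·3 = 12.
|A∩B∩C| = 0.
|A ∪ B ∪ C| = 66 − 12 + 0 = 54.00.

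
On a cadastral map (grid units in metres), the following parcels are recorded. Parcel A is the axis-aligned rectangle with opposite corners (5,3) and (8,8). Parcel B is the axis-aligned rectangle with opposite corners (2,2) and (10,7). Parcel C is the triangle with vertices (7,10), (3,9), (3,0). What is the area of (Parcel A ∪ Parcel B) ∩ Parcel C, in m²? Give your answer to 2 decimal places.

The region (Parcel A ∪ Parcel B) ∩ Parcel C is the polygon with vertices (6.2,8), (3.8,2), (3,2), (3,7), (5,7), (5,8).
By the shoelace formula its area is 10.00.

10.00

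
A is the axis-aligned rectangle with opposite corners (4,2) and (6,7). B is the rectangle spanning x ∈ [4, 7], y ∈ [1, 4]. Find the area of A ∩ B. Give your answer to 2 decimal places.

|A∩B|: x∈[4,6], y∈[2,4] → 2·2 = 4.

4.00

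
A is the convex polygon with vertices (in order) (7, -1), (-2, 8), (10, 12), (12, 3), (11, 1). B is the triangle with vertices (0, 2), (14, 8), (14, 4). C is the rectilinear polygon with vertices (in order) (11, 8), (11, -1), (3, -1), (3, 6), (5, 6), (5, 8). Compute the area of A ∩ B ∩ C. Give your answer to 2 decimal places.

The intersection is the polygon with vertices (11,6.714), (11,3.571), (3.5,2.5), (3,3), (3,3.286).
By the shoelace formula its area is 15.86.

15.86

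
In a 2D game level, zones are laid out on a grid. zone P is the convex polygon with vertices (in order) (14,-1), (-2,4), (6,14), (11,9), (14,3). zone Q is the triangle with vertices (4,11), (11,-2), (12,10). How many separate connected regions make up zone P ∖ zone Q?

zone P ∖ zone Q splits into 2 disjoint pieces (area 15.4248, area 63.4071).

2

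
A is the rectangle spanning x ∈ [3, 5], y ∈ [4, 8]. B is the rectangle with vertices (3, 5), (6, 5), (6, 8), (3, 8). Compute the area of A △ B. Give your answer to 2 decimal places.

|A∩B|: x∈[3,5], y∈[5,8] → 2·3 = 6.
|A △ B| = |A| + |B| − 2·|A∩B| = 8 + 9 − 12 = 5.00.

5.00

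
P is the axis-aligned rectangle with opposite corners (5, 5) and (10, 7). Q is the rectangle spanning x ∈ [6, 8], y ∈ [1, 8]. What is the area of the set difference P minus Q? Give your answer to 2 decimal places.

|P∩Q|: x∈[6,8], y∈[5,7] → 2·2 = 4.
|P| = 10.
|P ∖ Q| = |P| − |P∩Q| = 10 − 4 = 6.00.

6.00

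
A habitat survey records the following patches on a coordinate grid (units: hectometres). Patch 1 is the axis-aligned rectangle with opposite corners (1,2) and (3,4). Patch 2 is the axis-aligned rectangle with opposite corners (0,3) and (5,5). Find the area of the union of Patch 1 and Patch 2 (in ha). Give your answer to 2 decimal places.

12.00

By inclusion–exclusion:
Individual areas: |Patch 1| = 4, |Patch 2| = 10.
|Patch 1∩Patch 2|: x∈[1,3], y∈[3,4] → 2·1 = 2.
|Patch 1 ∪ Patch 2| = 14 − 2 = 12.00.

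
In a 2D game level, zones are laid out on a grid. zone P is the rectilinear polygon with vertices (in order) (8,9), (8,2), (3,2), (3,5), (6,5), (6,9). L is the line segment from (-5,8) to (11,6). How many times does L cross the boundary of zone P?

2

The segment meets the boundary at (8,6.375), (6,6.625).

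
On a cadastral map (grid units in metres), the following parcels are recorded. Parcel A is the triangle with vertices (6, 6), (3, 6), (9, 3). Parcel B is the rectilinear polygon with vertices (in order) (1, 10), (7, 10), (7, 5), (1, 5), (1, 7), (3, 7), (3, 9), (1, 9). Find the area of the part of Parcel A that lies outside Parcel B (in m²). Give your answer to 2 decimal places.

|Parcel A| = 4.5, |Parcel A∩Parcel B| = 2.5.
|Parcel A ∖ Parcel B| = |Parcel A| − |Parcel A∩Parcel B| = 4.5 − 2.5 = 2.00.

2.00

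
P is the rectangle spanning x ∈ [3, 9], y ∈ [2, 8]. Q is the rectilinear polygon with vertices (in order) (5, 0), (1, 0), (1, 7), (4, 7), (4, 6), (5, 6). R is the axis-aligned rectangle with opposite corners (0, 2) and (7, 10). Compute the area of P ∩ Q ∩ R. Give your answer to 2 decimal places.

9.00

The intersection is the polygon with vertices (3,7), (4,7), (4,6), (5,6), (5,2), (3,2).
By the shoelace formula its area is 9.00.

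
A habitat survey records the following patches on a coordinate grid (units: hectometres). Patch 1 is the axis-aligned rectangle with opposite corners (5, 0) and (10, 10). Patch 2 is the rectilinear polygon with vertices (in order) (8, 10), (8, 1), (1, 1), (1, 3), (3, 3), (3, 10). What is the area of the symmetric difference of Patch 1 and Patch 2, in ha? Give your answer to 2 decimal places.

|Patch 1| = 50, |Patch 2| = 49, |Patch 1∩Patch 2| = 27.
|Patch 1 △ Patch 2| = |Patch 1| + |Patch 2| − 2·|Patch 1∩Patch 2| = 50 + 49 − 54 = 45.00.

45.00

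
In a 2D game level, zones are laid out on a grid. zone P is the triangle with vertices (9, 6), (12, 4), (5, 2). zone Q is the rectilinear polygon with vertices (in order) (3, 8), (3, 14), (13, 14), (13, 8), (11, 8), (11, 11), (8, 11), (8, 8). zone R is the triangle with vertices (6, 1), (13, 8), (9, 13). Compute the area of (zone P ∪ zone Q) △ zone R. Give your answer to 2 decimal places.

|zone P ∪ zone Q| = 61.
|(zone P ∪ zone Q) ∩ zone R| = 10.3237.
|(zone P ∪ zone Q) △ zone R| = 61 + 31.5 − 20.6474 = 71.85.

71.85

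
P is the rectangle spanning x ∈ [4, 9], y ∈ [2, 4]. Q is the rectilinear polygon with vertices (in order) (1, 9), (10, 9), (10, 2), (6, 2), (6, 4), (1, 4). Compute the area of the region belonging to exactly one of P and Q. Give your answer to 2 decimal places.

51.00

|P| = 10, |Q| = 53, |P∩Q| = 6.
|P △ Q| = |P| + |Q| − 2·|P∩Q| = 10 + 53 − 12 = 51.00.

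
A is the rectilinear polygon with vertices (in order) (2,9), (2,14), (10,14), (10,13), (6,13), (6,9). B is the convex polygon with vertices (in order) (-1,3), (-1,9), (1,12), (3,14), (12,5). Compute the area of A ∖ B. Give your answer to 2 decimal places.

9.00

|A| = 24, |A∩B| = 15.
|A ∖ B| = |A| − |A∩B| = 24 − 15 = 9.00.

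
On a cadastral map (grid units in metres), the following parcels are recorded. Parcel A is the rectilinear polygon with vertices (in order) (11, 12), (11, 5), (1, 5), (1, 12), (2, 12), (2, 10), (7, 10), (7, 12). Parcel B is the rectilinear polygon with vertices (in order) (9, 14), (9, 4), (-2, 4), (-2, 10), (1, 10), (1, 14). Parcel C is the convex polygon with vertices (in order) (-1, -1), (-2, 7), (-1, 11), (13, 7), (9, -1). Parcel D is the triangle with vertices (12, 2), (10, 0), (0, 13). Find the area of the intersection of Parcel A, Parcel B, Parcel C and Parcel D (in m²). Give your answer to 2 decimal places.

The intersection is the polygon with vertices (2.5,10), (3.623,9.679), (8.727,5), (6.154,5), (2.308,10).
By the shoelace formula its area is 8.72.

8.72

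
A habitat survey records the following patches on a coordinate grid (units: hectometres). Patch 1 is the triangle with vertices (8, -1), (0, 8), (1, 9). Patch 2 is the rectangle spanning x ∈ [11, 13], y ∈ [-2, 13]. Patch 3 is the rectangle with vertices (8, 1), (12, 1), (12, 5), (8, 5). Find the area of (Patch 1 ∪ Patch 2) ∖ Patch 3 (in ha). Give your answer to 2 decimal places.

34.50

|Patch 1 ∪ Patch 2| = 38.5.
|(Patch 1 ∪ Patch 2) ∩ Patch 3| = 4.
|(Patch 1 ∪ Patch 2) ∖ Patch 3| = 38.5 − 4 = 34.50.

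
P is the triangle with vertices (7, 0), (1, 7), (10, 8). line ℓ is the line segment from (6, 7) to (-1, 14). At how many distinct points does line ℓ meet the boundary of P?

The segment meets the boundary at (5.5,7.5).

1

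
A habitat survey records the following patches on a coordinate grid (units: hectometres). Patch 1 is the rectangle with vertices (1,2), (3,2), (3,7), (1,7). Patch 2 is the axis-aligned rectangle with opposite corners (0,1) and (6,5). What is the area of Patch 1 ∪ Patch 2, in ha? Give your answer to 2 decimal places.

By inclusion–exclusion:
Individual areas: |Patch 1| = 10, |Patch 2| = 24.
|Patch 1∩Patch 2|: x∈[1,3], y∈[2,5] → 2·3 = 6.
|Patch 1 ∪ Patch 2| = 34 − 6 = 28.00.

28.00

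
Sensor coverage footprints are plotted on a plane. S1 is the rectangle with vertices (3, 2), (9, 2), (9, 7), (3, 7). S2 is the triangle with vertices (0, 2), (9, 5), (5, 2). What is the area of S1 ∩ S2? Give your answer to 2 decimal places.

6.00

The intersection is the polygon with vertices (3,3), (9,5), (5,2), (3,2).
By the shoelace formula its area is 6.00.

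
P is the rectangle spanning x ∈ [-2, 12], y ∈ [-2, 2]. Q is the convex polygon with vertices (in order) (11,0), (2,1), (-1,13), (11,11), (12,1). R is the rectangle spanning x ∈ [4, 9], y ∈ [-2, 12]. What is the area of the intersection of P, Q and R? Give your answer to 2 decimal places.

The intersection is the polygon with vertices (4,0.778), (4,2), (9,2), (9,0.222).
By the shoelace formula its area is 7.50.

7.50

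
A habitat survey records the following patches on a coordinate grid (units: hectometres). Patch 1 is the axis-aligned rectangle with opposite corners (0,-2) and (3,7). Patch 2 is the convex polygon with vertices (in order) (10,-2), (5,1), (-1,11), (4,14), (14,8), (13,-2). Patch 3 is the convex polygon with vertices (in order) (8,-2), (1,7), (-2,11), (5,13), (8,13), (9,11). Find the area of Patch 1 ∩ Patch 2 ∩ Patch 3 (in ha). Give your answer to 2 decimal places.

2.12

The intersection is the polygon with vertices (3,4.429), (2.75,4.75), (1.4,7), (3,7).
By the shoelace formula its area is 2.12.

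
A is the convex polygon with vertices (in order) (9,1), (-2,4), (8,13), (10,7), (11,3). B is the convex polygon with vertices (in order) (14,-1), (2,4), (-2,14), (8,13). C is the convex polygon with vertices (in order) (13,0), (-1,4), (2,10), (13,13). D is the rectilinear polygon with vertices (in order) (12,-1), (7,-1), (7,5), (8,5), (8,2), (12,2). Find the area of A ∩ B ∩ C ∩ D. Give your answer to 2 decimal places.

4.48

The intersection is the polygon with vertices (9.111,1.111), (8.546,1.273), (7,1.917), (7,5), (8,5), (8,2), (10,2).
By the shoelace formula its area is 4.48.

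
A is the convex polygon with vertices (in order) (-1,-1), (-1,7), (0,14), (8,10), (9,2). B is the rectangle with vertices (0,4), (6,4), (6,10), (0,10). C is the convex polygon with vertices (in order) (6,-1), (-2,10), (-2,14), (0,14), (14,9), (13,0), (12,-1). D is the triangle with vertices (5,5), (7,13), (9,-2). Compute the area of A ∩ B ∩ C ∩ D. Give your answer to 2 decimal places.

2.71

The intersection is the polygon with vertices (6,4), (5.571,4), (5,5), (6,9).
By the shoelace formula its area is 2.71.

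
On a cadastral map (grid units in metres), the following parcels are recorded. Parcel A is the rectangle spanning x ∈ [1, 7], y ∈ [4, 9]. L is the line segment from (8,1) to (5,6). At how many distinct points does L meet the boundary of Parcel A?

The segment meets the boundary at (6.2,4).

1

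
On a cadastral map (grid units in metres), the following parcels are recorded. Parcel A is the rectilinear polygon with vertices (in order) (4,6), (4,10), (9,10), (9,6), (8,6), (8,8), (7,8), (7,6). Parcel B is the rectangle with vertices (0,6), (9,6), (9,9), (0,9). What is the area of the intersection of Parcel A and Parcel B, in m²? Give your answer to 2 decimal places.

The intersection is the polygon with vertices (4,9), (9,9), (9,6), (8,6), (8,8), (7,8), (7,6), (4,6).
By the shoelace formula its area is 13.00.

13.00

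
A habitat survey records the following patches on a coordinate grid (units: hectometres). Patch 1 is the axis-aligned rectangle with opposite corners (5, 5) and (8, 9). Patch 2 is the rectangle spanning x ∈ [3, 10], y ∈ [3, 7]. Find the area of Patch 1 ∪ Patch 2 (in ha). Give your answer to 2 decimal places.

34.00

By inclusion–exclusion:
Individual areas: |Patch 1| = 12, |Patch 2| = 28.
|Patch 1∩Patch 2|: x∈[5,8], y∈[5,7] → 3·2 = 6.
|Patch 1 ∪ Patch 2| = 40 − 6 = 34.00.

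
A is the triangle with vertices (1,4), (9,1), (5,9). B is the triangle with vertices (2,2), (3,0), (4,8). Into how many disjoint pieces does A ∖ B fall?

A ∖ B splits into 2 disjoint pieces (area 3.4392, area 20.251).

2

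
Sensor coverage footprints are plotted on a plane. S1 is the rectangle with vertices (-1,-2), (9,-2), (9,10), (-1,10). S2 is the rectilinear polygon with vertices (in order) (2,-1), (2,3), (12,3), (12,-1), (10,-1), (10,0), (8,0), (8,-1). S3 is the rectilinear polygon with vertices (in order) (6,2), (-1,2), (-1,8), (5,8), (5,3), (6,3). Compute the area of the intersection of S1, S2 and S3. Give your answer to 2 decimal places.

The intersection is the polygon with vertices (2,3), (5,3), (6,3), (6,2), (2,2).
By the shoelace formula its area is 4.00.

4.00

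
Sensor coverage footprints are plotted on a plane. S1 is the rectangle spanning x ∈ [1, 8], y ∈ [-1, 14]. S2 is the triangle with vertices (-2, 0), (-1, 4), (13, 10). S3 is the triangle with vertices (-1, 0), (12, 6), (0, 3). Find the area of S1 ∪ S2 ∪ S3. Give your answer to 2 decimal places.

By inclusion–exclusion:
Individual areas: |S1| = 105, |S2| = 25, |S3| = 16.5.
|S1∩S2| = 14.1667.
|S1∩S3| = 11.1058.
|S2∩S3| = 3.9286.
|S1∩S2∩S3| = 1.875.
|S1 ∪ S2 ∪ S3| = 146.5 − 29.201 + 1.875 = 119.17.

119.17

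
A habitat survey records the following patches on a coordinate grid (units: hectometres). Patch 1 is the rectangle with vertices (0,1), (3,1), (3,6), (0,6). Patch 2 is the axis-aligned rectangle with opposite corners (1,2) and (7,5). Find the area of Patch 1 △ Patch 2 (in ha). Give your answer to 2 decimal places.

21.00

|Patch 1∩Patch 2|: x∈[1,3], y∈[2,5] → 2·3 = 6.
|Patch 1 △ Patch 2| = |Patch 1| + |Patch 2| − 2·|Patch 1∩Patch 2| = 15 + 18 − 12 = 21.00.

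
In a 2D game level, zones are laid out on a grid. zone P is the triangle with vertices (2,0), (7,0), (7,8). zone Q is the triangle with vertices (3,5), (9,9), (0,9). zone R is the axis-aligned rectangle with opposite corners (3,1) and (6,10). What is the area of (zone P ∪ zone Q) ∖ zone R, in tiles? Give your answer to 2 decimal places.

|zone P ∪ zone Q| = 37.9405.
|(zone P ∪ zone Q) ∩ zone R| = 18.
|(zone P ∪ zone Q) ∖ zone R| = 37.9405 − 18 = 19.94.

19.94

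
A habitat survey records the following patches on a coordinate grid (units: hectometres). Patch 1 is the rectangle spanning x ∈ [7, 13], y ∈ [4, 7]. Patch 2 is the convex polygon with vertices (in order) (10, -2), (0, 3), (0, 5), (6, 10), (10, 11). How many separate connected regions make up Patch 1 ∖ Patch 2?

1

Patch 1 ∖ Patch 2 is a single connected region.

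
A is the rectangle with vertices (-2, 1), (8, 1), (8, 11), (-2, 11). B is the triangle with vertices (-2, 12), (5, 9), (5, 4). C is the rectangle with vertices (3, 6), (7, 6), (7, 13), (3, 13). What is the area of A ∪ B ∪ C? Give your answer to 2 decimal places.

108.73

By inclusion–exclusion:
Individual areas: |A| = 100, |B| = 17.5, |C| = 28.
|A∩B| = 16.7708.
|A∩C|: x∈[3,7], y∈[6,11] → 4·5 = 20.
|B∩C| = 6.8214.
|A∩B∩C| = 6.8214.
|A ∪ B ∪ C| = 145.5 − 43.5923 + 6.8214 = 108.73.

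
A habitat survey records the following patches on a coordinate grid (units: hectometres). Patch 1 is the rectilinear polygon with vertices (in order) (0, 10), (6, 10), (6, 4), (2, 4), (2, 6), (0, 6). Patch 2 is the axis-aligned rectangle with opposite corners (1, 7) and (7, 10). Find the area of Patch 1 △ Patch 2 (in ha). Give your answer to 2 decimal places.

20.00

|Patch 1| = 32, |Patch 2| = 18, |Patch 1∩Patch 2| = 15.
|Patch 1 △ Patch 2| = |Patch 1| + |Patch 2| − 2·|Patch 1∩Patch 2| = 32 + 18 − 30 = 20.00.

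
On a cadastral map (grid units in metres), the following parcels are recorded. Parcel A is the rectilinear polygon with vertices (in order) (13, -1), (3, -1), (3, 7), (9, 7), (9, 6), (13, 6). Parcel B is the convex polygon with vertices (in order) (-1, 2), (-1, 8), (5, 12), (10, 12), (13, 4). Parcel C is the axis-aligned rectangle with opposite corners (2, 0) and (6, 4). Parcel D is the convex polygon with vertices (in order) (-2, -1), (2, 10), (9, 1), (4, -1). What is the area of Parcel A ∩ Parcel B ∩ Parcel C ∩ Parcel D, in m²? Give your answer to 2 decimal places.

The intersection is the polygon with vertices (3,4), (6,4), (6,3), (3,2.571).
By the shoelace formula its area is 3.64.

3.64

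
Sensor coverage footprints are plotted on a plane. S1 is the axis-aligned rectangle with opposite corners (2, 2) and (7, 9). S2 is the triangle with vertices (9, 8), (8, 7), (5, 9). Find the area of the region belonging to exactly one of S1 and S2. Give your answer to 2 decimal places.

|S1| = 35, |S2| = 2.5, |S1∩S2| = 0.8333.
|S1 △ S2| = |S1| + |S2| − 2·|S1∩S2| = 35 + 2.5 − 1.6667 = 35.83.

35.83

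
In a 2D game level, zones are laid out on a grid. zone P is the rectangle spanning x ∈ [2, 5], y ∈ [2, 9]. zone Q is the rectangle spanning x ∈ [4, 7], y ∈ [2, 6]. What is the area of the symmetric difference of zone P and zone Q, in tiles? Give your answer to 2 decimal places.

|zone P∩zone Q|: x∈[4,5], y∈[2,6] → 1·4 = 4.
|zone P △ zone Q| = |zone P| + |zone Q| − 2·|zone P∩zone Q| = 21 + 12 − 8 = 25.00.

25.00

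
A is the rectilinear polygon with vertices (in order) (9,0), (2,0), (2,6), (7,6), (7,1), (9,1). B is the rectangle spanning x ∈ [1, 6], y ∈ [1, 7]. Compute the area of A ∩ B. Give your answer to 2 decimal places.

20.00

The intersection is the polygon with vertices (2,6), (6,6), (6,1), (2,1).
By the shoelace formula its area is 20.00.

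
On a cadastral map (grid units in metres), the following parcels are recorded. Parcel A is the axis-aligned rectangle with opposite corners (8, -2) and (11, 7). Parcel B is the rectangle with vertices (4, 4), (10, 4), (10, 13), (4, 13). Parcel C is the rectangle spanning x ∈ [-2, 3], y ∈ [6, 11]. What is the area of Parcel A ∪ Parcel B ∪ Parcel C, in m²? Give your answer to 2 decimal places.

100.00

By inclusion–exclusion:
Individual areas: |Parcel A| = 27, |Parcel B| = 54, |Parcel C| = 25.
|Parcel A∩Parcel B|: x∈[8,10], y∈[4,7] → 2·3 = 6.
|Parcel A∩Parcel C| = 0 (no overlap).
|Parcel B∩Parcel C| = 0 (no overlap).
|Parcel A∩Parcel B∩Parcel C| = 0.
|Parcel A ∪ Parcel B ∪ Parcel C| = 106 − 6 + 0 = 100.00.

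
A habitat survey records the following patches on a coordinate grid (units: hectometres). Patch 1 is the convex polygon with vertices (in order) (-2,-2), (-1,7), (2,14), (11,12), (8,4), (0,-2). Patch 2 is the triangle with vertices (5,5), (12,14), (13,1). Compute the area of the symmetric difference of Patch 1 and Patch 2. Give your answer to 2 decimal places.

140.75

|Patch 1| = 123, |Patch 2| = 50, |Patch 1∩Patch 2| = 16.1237.
|Patch 1 △ Patch 2| = |Patch 1| + |Patch 2| − 2·|Patch 1∩Patch 2| = 123 + 50 − 32.2474 = 140.75.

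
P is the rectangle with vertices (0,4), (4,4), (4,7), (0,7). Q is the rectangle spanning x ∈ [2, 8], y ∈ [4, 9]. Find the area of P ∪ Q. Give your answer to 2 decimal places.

By inclusion–exclusion:
Individual areas: |P| = 12, |Q| = 30.
|P∩Q|: x∈[2,4], y∈[4,7] → 2·3 = 6.
|P ∪ Q| = 42 − 6 = 36.00.

36.00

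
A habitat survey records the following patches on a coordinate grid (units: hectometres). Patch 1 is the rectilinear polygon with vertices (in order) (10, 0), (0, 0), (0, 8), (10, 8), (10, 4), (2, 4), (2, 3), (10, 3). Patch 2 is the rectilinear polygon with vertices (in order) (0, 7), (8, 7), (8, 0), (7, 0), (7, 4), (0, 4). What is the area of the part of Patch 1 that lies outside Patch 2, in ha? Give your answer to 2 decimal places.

|Patch 1| = 72, |Patch 1∩Patch 2| = 27.
|Patch 1 ∖ Patch 2| = |Patch 1| − |Patch 1∩Patch 2| = 72 − 27 = 45.00.

45.00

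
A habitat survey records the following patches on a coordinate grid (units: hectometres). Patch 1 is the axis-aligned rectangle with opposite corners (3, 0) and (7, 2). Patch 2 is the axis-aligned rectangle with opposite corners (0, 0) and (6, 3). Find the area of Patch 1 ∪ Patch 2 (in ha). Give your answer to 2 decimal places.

20.00

By inclusion–exclusion:
Individual areas: |Patch 1| = 8, |Patch 2| = 18.
|Patch 1∩Patch 2|: x∈[3,6], y∈[0,2] → 3·2 = 6.
|Patch 1 ∪ Patch 2| = 26 − 6 = 20.00.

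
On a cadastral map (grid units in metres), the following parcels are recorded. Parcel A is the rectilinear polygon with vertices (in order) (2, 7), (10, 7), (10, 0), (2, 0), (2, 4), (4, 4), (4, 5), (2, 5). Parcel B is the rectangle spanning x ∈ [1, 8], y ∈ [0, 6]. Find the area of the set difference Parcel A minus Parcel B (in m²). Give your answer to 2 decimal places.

20.00

|Parcel A| = 54, |Parcel A∩Parcel B| = 34.
|Parcel A ∖ Parcel B| = |Parcel A| − |Parcel A∩Parcel B| = 54 − 34 = 20.00.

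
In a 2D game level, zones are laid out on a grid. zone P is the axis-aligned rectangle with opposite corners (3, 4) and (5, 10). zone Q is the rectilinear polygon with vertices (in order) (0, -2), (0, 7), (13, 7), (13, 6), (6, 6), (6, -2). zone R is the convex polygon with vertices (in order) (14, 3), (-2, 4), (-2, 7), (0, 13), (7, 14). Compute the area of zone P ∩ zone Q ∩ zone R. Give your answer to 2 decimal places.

The intersection is the polygon with vertices (3,4), (3,7), (5,7), (5,4).
By the shoelace formula its area is 6.00.

6.00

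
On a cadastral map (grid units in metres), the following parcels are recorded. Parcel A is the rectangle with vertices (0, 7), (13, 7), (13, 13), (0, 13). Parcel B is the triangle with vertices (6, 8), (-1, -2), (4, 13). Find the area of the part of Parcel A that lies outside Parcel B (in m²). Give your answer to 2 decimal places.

65.35

|Parcel A| = 78, |Parcel A∩Parcel B| = 12.65.
|Parcel A ∖ Parcel B| = |Parcel A| − |Parcel A∩Parcel B| = 78 − 12.65 = 65.35.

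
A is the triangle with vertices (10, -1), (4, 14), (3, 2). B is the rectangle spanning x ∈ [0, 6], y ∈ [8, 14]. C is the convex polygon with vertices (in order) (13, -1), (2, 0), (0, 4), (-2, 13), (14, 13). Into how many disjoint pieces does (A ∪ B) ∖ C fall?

(A ∪ B) ∖ C splits into 2 disjoint pieces (area 0.0947, area 6).

2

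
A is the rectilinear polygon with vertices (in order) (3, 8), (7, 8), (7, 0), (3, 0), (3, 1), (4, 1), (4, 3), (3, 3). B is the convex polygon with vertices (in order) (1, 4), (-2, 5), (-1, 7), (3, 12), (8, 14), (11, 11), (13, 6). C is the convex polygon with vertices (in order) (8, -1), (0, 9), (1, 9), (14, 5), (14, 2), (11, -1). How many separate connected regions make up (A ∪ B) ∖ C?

(A ∪ B) ∖ C splits into 2 disjoint pieces (area 22.0542, area 54.7486).

2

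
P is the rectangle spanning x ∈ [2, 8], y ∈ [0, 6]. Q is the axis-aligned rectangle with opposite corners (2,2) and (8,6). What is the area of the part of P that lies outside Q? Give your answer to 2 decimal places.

12.00

|P∩Q|: x∈[2,8], y∈[2,6] → 6·4 = 24.
|P| = 36.
|P ∖ Q| = |P| − |P∩Q| = 36 − 24 = 12.00.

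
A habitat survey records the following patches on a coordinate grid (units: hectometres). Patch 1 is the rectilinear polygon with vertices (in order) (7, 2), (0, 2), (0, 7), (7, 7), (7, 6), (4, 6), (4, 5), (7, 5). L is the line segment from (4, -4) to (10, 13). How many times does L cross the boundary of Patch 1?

The segment meets the boundary at (7,4.5), (6.118,2).

2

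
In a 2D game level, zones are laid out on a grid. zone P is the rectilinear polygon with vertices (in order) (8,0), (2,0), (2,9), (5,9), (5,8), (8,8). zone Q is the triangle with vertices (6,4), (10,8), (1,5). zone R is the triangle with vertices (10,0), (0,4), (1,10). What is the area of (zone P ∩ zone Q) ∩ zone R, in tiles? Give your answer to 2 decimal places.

4.74

The region (zone P ∩ zone Q) ∩ zone R is the polygon with vertices (4.462,6.154), (6.21,4.21), (6,4), (2,4.8), (2,5.333).
By the shoelace formula its area is 4.74.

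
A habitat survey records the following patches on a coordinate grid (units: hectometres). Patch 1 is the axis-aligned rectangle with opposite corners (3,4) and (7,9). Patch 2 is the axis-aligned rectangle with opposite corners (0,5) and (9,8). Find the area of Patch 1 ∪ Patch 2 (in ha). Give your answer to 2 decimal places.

35.00

By inclusion–exclusion:
Individual areas: |Patch 1| = 20, |Patch 2| = 27.
|Patch 1∩Patch 2|: x∈[3,7], y∈[5,8] → 4·3 = 12.
|Patch 1 ∪ Patch 2| = 47 − 12 = 35.00.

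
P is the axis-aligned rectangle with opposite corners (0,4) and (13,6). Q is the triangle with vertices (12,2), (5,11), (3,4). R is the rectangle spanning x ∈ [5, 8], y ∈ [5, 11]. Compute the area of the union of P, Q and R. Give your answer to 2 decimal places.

52.52

By inclusion–exclusion:
Individual areas: |P| = 26, |Q| = 33.5, |R| = 18.
|P∩Q| = 12.7619.
|P∩R|: x∈[5,8], y∈[5,6] → 3·1 = 3.
|Q∩R| = 12.2143.
|P∩Q∩R| = 3.
|P ∪ Q ∪ R| = 77.5 − 27.9762 + 3 = 52.52.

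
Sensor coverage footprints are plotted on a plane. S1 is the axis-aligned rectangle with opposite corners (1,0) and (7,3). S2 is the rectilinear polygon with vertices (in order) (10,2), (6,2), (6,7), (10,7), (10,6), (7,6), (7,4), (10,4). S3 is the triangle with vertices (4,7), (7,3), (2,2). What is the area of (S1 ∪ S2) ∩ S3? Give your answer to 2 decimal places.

2.97

The region (S1 ∪ S2) ∩ S3 is the polygon with vertices (6,3), (6,4.333), (7,3), (2,2), (2.4,3).
By the shoelace formula its area is 2.97.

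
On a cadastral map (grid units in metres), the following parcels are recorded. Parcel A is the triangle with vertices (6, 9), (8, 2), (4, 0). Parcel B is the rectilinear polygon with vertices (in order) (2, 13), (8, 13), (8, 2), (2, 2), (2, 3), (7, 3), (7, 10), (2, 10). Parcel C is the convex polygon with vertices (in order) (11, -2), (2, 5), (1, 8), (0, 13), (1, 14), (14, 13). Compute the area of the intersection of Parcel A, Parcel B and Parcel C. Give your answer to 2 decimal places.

3.53

The intersection is the polygon with vertices (5.857,2), (4.653,2.937), (4.667,3), (7,3), (7,5.5), (8,2).
By the shoelace formula its area is 3.53.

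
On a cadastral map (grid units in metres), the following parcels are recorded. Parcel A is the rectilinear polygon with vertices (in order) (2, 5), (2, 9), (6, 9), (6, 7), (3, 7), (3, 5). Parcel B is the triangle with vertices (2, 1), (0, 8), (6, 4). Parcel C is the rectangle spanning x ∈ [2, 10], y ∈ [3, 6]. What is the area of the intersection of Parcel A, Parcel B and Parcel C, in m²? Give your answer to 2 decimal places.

The intersection is the polygon with vertices (3,5), (2,5), (2,6), (3,6).
By the shoelace formula its area is 1.00.

1.00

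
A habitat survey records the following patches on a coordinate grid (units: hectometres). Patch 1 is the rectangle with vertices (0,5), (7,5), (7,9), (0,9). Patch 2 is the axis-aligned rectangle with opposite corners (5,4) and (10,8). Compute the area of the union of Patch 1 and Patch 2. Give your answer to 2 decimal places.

42.00

By inclusion–exclusion:
Individual areas: |Patch 1| = 28, |Patch 2| = 20.
|Patch 1∩Patch 2|: x∈[5,7], y∈[5,8] → 2·3 = 6.
|Patch 1 ∪ Patch 2| = 48 − 6 = 42.00.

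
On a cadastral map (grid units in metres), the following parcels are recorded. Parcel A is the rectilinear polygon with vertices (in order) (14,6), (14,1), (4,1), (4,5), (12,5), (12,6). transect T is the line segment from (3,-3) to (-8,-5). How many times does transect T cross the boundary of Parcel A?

0

The segment lies entirely outside Parcel A and never meets its boundary.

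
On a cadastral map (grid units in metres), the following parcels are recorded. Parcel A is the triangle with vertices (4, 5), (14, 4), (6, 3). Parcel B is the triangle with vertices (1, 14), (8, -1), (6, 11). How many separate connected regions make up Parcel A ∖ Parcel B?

2

Parcel A ∖ Parcel B splits into 2 disjoint pieces (area 1.2568, area 5.2331).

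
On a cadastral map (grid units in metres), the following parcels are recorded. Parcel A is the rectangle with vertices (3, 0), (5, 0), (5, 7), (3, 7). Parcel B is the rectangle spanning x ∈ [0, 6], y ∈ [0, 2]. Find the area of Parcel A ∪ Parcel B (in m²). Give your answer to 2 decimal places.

By inclusion–exclusion:
Individual areas: |Parcel A| = 14, |Parcel B| = 12.
|Parcel A∩Parcel B|: x∈[3,5], y∈[0,2] → 2·2 = 4.
|Parcel A ∪ Parcel B| = 26 − 4 = 22.00.

22.00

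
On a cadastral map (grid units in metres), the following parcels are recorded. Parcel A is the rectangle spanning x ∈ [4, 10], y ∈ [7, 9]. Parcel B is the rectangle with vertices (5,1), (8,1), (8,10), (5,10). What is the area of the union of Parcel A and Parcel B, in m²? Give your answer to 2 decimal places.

33.00

By inclusion–exclusion:
Individual areas: |Parcel A| = 12, |Parcel B| = 27.
|Parcel A∩Parcel B|: x∈[5,8], y∈[7,9] → 3·2 = 6.
|Parcel A ∪ Parcel B| = 39 − 6 = 33.00.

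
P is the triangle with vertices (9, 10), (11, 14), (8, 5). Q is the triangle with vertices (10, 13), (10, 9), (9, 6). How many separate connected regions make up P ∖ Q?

P ∖ Q splits into 2 disjoint pieces (area 2.1, area 0.5).

2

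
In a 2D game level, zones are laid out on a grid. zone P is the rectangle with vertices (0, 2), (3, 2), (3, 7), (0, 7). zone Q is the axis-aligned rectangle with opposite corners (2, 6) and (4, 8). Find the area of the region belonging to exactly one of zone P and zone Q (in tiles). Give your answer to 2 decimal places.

|zone P∩zone Q|: x∈[2,3], y∈[6,7] → 1·1 = 1.
|zone P △ zone Q| = |zone P| + |zone Q| − 2·|zone P∩zone Q| = 15 + 4 − 2 = 17.00.

17.00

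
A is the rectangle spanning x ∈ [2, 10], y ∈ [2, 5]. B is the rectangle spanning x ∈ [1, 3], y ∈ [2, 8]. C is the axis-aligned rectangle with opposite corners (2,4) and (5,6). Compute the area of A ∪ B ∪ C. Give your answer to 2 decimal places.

35.00

By inclusion–exclusion:
Individual areas: |A| = 24, |B| = 12, |C| = 6.
|A∩B|: x∈[2,3], y∈[2,5] → 1·3 = 3.
|A∩C|: x∈[2,5], y∈[4,5] → 3·1 = 3.
|B∩C|: x∈[2,3], y∈[4,6] → 1·2 = 2.
|A∩B∩C| = 1.
|A ∪ B ∪ C| = 42 − 8 + 1 = 35.00.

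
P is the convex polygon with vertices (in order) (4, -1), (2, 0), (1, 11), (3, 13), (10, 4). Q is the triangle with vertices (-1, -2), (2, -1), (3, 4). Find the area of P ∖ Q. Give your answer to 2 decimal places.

68.09

|P| = 70, |P∩Q| = 1.9091.
|P ∖ Q| = |P| − |P∩Q| = 70 − 1.9091 = 68.09.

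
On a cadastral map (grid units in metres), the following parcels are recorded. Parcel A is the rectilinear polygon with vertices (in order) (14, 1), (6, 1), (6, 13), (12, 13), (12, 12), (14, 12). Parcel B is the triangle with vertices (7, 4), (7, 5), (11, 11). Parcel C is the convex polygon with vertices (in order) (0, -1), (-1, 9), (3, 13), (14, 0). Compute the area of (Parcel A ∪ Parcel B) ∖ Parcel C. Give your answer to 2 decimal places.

63.76

|Parcel A ∪ Parcel B| = 94.
|(Parcel A ∪ Parcel B) ∩ Parcel C| = 30.2413.
|(Parcel A ∪ Parcel B) ∖ Parcel C| = 94 − 30.2413 = 63.76.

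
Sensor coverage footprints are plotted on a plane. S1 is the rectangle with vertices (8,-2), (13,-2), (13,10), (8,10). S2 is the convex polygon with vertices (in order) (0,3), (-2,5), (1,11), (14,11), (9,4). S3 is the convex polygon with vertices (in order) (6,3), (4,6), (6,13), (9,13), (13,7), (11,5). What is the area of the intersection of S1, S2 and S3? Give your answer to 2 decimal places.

The intersection is the polygon with vertices (11,10), (12.103,8.345), (9.2,4.28), (8.308,3.923), (8,3.889), (8,10).
By the shoelace formula its area is 16.93.

16.93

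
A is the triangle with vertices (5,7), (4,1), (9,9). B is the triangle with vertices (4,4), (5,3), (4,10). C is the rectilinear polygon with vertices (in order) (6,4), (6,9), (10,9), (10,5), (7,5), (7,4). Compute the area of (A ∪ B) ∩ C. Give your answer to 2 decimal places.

The region (A ∪ B) ∩ C is the polygon with vertices (9,9), (6,4.2), (6,7.5).
By the shoelace formula its area is 4.95.

4.95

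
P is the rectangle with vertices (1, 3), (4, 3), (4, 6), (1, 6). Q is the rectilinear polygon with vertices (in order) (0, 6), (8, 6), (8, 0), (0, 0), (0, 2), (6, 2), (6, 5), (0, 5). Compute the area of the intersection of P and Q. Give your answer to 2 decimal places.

3.00

The intersection is the polygon with vertices (4,5), (1,5), (1,6), (4,6).
By the shoelace formula its area is 3.00.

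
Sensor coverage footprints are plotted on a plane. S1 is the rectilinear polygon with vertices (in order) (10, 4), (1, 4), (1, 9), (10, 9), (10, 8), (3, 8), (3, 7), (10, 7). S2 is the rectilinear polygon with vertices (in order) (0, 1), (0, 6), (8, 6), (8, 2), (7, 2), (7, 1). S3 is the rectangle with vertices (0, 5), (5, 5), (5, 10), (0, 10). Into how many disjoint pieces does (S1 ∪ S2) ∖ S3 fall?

2

(S1 ∪ S2) ∖ S3 splits into 2 disjoint pieces (area 43, area 5).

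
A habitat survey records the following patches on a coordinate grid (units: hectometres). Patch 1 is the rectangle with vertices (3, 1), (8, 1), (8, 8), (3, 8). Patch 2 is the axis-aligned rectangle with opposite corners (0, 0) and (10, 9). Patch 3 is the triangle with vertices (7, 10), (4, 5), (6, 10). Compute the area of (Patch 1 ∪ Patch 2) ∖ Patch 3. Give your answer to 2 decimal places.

|Patch 1 ∪ Patch 2| = 90.
|(Patch 1 ∪ Patch 2) ∩ Patch 3| = 1.6.
|(Patch 1 ∪ Patch 2) ∖ Patch 3| = 90 − 1.6 = 88.40.

88.40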